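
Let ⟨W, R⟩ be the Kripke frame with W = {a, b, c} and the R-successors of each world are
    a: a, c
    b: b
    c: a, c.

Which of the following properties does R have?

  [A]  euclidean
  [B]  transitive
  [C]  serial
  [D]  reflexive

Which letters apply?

(A) euclidean: any two R-successors of the same world are R-related.
(B) transitive: R is closed under composition.
(C) serial: every world has an R-successor.
(D) reflexive: each world relates to itself.

A, B, C, D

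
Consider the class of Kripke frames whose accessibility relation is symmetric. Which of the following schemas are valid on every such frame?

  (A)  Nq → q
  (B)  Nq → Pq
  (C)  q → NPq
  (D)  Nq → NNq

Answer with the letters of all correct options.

C

(A) axiom T: valid iff R is reflexive. Such an R need not be reflexive — not valid.
(B) Nq → Pq (axiom D) characterises the serial frames. Such an R need not be serial — not valid.
(C) q → NPq is axiom B; it is valid on a frame exactly when R is symmetric. Every such R is symmetric, so valid.
(D) Nq → NNq is axiom 4, which corresponds to transitivity. Such an R need not be transitive — not valid.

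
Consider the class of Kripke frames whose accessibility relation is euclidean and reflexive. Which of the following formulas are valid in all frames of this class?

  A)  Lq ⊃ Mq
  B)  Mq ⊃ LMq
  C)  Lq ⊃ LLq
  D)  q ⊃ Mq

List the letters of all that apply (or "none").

A reflexive euclidean relation is also symmetric (from wRw and wRv the euclidean condition gives vRw) and hence transitive; it is an equivalence relation.
(A) Lq ⊃ Mq is axiom D, which corresponds to seriality. Every such R is serial — valid.
(B) Mq ⊃ LMq (axiom 5) characterises the euclidean frames. Every such R is euclidean — valid.
(C) axiom 4: valid iff R is transitive. Every such R is transitive — valid.
(D) q ⊃ Mq is the dual of axiom T; it is valid on a frame exactly when R is reflexive. Every such R is reflexive, so valid.

A, B, C, D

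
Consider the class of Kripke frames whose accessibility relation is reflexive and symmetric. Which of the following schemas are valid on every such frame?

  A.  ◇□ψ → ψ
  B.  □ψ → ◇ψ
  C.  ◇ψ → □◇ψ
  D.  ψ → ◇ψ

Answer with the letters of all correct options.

Reflexive relations are serial.
(A) ◇□ψ → ψ (the dual of axiom B) characterises the symmetric frames. Every such R is symmetric — valid.
(B) axiom D: valid iff R is serial. Every such R is serial — valid.
(C) ◇ψ → □◇ψ is axiom 5, which corresponds to the euclidean property. Such an R need not be euclidean — not valid.
(D) ψ → ◇ψ (the dual of axiom T) characterises the reflexive frames. Every such R is reflexive — valid.

A, B, D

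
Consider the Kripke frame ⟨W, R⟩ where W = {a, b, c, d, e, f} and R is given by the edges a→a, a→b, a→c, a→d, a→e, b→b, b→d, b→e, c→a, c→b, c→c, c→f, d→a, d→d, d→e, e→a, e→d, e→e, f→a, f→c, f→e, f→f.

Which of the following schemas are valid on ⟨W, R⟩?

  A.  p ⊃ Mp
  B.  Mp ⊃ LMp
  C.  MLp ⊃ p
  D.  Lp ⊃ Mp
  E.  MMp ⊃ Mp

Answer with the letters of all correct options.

A, D

R is reflexive: each world relates to itself.
R is not symmetric: a R b but not b R a.
R is not transitive: a R c and c R f but not a R f.
R is not euclidean: a R b and a R a but not b R a.
R is serial: every world has an R-successor.
(A) the dual of axiom T: valid iff R is reflexive. R is reflexive — valid.
(B) Mp ⊃ LMp is axiom 5, which corresponds to the euclidean property. R is not euclidean — not valid.
(C) MLp ⊃ p (the dual of axiom B) characterises the symmetric frames. R is not symmetric — not valid.
(D) axiom D: valid iff R is serial. R is serial — valid.
(E) MMp ⊃ Mp (the dual of axiom 4) characterises the transitive frames. R is not transitive — not valid.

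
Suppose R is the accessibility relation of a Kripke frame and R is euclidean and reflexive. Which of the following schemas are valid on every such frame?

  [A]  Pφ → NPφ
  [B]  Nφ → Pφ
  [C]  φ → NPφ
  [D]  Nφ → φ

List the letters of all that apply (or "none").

A, B, C, D

A reflexive euclidean relation is also symmetric (from wRw and wRv the euclidean condition gives vRw) and hence transitive; it is an equivalence relation.
(A) Pφ → NPφ (axiom 5) characterises the euclidean frames. Every such R is euclidean — valid.
(B) Nφ → Pφ is axiom D; it is valid on a frame exactly when R is serial. Every such R is serial, so valid.
(C) axiom B: valid iff R is symmetric. Every such R is symmetric — valid.
(D) axiom T: valid iff R is reflexive. Every such R is reflexive — valid.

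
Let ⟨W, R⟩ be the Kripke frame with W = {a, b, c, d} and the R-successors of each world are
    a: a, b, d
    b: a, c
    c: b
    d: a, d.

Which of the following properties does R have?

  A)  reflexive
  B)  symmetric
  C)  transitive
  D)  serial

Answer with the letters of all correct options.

(A) not reflexive: not b R b.
(B) symmetric: every R-edge is matched by its reverse.
(C) not transitive: a R b and b R c but not a R c.
(D) serial: every world has an R-successor.

B, D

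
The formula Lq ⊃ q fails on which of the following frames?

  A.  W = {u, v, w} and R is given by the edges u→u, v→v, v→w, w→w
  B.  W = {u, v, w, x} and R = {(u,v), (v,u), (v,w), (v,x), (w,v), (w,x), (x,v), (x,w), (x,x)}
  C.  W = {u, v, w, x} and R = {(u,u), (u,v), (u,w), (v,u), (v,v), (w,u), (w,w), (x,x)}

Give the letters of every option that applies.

B

The schema Lq ⊃ q is axiom T; it is valid on a frame iff R is reflexive.
(A) R is reflexive (each world relates to itself), so the schema is valid here.
(B) R is not reflexive (not u R u), so the schema fails here.
(C) R is reflexive (each world relates to itself), so the schema is valid here.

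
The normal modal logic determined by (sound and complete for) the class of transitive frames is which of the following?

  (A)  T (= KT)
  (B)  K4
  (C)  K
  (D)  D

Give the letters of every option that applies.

(A) T (= KT) is determined by the class of reflexive frames.
(B) K4 is determined by exactly this class.
(C) K is determined by the class of arbitrary frames.
(D) D is determined by the class of serial frames.

B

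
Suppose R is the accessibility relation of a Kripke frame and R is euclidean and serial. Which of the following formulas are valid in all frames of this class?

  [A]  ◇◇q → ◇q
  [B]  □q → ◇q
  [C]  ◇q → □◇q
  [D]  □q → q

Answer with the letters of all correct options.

B, C

(A) the dual of axiom 4: valid iff R is transitive. Such an R need not be transitive — not valid.
(B) axiom D: valid iff R is serial. Every such R is serial — valid.
(C) ◇q → □◇q (axiom 5) characterises the euclidean frames. Every such R is euclidean — valid.
(D) □q → q is axiom T, which corresponds to reflexivity. Such an R need not be reflexive — not valid.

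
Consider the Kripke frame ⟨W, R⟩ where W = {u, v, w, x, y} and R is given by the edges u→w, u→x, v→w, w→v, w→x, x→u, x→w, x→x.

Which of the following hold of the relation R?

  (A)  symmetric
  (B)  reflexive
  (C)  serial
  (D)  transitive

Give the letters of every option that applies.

(A) not symmetric: u R w but not w R u.
(B) not reflexive: not u R u.
(C) not serial: y has no R-successor.
(D) not transitive: u R w and w R v but not u R v.

none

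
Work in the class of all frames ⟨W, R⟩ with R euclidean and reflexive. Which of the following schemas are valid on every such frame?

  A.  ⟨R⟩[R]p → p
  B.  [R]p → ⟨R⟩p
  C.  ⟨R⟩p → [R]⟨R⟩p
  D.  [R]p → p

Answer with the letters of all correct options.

A reflexive euclidean relation is also symmetric (from wRw and wRv the euclidean condition gives vRw) and hence transitive; it is an equivalence relation.
(A) the dual of axiom B: valid iff R is symmetric. Every such R is symmetric — valid.
(B) [R]p → ⟨R⟩p is axiom D, which corresponds to seriality. Every such R is serial — valid.
(C) ⟨R⟩p → [R]⟨R⟩p (axiom 5) characterises the euclidean frames. Every such R is euclidean — valid.
(D) axiom T: valid iff R is reflexive. Every such R is reflexive — valid.

A, B, C, D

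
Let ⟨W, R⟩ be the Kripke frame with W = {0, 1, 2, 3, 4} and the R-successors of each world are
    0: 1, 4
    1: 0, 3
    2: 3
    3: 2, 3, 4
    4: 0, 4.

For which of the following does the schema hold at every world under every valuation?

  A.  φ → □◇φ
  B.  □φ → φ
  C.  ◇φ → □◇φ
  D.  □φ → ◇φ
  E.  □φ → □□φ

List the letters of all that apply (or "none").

R is not reflexive: not 0 R 0.
R is not symmetric: 1 R 3 but not 3 R 1.
R is not transitive: 0 R 1 and 1 R 0 but not 0 R 0.
R is not euclidean: 0 R 1 and 0 R 4 but not 1 R 4.
R is serial: every world has an R-successor.
(A) φ → □◇φ is axiom B, which corresponds to symmetry. R is not symmetric — not valid.
(B) □φ → φ (axiom T) characterises the reflexive frames. R is not reflexive — not valid.
(C) ◇φ → □◇φ (axiom 5) characterises the euclidean frames. R is not euclidean — not valid.
(D) □φ → ◇φ is axiom D, which corresponds to seriality. R is serial — valid.
(E) □φ → □□φ is axiom 4; it is valid on a frame exactly when R is transitive. R is not transitive, so not valid.

D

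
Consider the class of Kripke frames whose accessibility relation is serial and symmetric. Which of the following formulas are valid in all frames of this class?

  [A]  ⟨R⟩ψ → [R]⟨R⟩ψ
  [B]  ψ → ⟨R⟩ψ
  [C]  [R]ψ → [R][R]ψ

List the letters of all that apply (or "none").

(A) ⟨R⟩ψ → [R]⟨R⟩ψ is axiom 5, which corresponds to the euclidean property. Such an R need not be euclidean — not valid.
(B) ψ → ⟨R⟩ψ (the dual of axiom T) characterises the reflexive frames. Such an R need not be reflexive — not valid.
(C) axiom 4: valid iff R is transitive. Such an R need not be transitive — not valid.

none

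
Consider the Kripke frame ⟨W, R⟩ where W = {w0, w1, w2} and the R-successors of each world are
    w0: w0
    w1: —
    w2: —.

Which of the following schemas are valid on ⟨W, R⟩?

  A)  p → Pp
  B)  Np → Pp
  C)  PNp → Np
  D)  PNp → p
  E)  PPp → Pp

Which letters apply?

R is not reflexive: not w1 R w1.
R is symmetric: every R-edge is matched by its reverse.
R is transitive: R is closed under composition.
R is euclidean: any two R-successors of the same world are R-related.
R is not serial: w1 has no R-successor.
(A) p → Pp is the dual of axiom T; it is valid on a frame exactly when R is reflexive. R is not reflexive, so not valid.
(B) Np → Pp is axiom D; it is valid on a frame exactly when R is serial. R is not serial, so not valid.
(C) PNp → Np is the dual of axiom 5; it is valid on a frame exactly when R is euclidean. R is euclidean, so valid.
(D) PNp → p is the dual of axiom B, which corresponds to symmetry. R is symmetric — valid.
(E) PPp → Pp is the dual of axiom 4; it is valid on a frame exactly when R is transitive. R is transitive, so valid.

C, D, E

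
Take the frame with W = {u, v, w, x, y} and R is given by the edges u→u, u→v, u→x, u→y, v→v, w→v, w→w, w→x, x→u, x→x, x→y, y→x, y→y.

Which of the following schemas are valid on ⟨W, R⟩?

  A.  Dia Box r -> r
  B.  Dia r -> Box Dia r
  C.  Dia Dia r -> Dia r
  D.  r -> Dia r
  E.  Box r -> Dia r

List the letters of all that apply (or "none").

D, E

R is reflexive: each world relates to itself.
R is not symmetric: u R v but not v R u.
R is not transitive: w R x and x R u but not w R u.
R is not euclidean: u R v and u R u but not v R u.
R is serial: every world has an R-successor.
(A) Dia Box r -> r is the dual of axiom B; it is valid on a frame exactly when R is symmetric. R is not symmetric, so not valid.
(B) Dia r -> Box Dia r is axiom 5; it is valid on a frame exactly when R is euclidean. R is not euclidean, so not valid.
(C) the dual of axiom 4: valid iff R is transitive. R is not transitive — not valid.
(D) r -> Dia r is the dual of axiom T; it is valid on a frame exactly when R is reflexive. R is reflexive, so valid.
(E) axiom D: valid iff R is serial. R is serial — valid.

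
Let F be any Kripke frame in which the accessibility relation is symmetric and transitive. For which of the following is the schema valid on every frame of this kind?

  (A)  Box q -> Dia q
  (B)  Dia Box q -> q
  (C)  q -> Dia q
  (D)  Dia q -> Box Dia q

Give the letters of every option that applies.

A symmetric transitive relation is euclidean (uRv and uRw give vRu by symmetry, then vRw by transitivity).
(A) axiom D: valid iff R is serial. Such an R need not be serial — not valid.
(B) Dia Box q -> q is the dual of axiom B, which corresponds to symmetry. Every such R is symmetric — valid.
(C) q -> Dia q (the dual of axiom T) characterises the reflexive frames. Such an R need not be reflexive — not valid.
(D) Dia q -> Box Dia q (axiom 5) characterises the euclidean frames. Every such R is euclidean — valid.

B, D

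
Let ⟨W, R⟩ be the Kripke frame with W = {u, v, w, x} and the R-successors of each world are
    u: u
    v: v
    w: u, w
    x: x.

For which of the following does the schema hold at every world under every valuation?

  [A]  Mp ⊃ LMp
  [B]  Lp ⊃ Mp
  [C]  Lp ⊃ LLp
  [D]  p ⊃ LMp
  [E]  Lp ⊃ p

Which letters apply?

R is reflexive: each world relates to itself.
R is not symmetric: w R u but not u R w.
R is transitive: R is closed under composition.
R is not euclidean: w R u and w R w but not u R w.
R is serial: every world has an R-successor.
(A) axiom 5: valid iff R is euclidean. R is not euclidean — not valid.
(B) Lp ⊃ Mp is axiom D, which corresponds to seriality. R is serial — valid.
(C) Lp ⊃ LLp is axiom 4, which corresponds to transitivity. R is transitive — valid.
(D) p ⊃ LMp is axiom B, which corresponds to symmetry. R is not symmetric — not valid.
(E) Lp ⊃ p is axiom T, which corresponds to reflexivity. R is reflexive — valid.

B, C, E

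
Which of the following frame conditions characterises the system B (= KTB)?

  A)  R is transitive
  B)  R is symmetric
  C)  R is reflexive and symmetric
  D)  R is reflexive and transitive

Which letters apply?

(A) this class determines K4, not B (= KTB).
(B) this class determines KB, not B (= KTB).
(C) B (= KTB) is sound and complete for exactly this class.
(D) this class determines S4, not B (= KTB).

C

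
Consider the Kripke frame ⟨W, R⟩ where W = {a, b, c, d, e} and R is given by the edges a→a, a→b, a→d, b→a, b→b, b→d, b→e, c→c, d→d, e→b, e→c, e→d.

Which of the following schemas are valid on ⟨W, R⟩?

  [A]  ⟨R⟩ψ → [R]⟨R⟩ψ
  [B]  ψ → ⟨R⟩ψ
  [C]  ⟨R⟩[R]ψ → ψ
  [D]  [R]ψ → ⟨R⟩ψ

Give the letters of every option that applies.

R is not reflexive: not e R e.
R is not symmetric: a R d but not d R a.
R is not euclidean: a R d and a R a but not d R a.
R is serial: every world has an R-successor.
(A) ⟨R⟩ψ → [R]⟨R⟩ψ is axiom 5, which corresponds to the euclidean property. R is not euclidean — not valid.
(B) ψ → ⟨R⟩ψ is the dual of axiom T, which corresponds to reflexivity. R is not reflexive — not valid.
(C) ⟨R⟩[R]ψ → ψ is the dual of axiom B, which corresponds to symmetry. R is not symmetric — not valid.
(D) [R]ψ → ⟨R⟩ψ is axiom D, which corresponds to seriality. R is serial — valid.

D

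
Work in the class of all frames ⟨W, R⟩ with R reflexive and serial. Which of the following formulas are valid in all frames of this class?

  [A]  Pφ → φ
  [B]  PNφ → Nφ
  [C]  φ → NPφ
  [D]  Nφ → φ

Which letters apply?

D

(A) Pφ → φ is the converse of T; it holds exactly when R ⊆ identity. Such an R need not be a subset of the identity — not valid.
(B) the dual of axiom 5: valid iff R is euclidean. Such an R need not be euclidean — not valid.
(C) φ → NPφ is axiom B; it is valid on a frame exactly when R is symmetric. Such an R need not be symmetric, so not valid.
(D) Nφ → φ is axiom T; it is valid on a frame exactly when R is reflexive. Every such R is reflexive, so valid.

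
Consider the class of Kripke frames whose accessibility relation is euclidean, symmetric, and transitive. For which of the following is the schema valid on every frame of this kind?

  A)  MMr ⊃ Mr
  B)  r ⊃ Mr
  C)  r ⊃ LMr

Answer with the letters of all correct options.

A, C

(A) MMr ⊃ Mr is the dual of axiom 4, which corresponds to transitivity. Every such R is transitive — valid.
(B) r ⊃ Mr is the dual of axiom T, which corresponds to reflexivity. Such an R need not be reflexive — not valid.
(C) r ⊃ LMr (axiom B) characterises the symmetric frames. Every such R is symmetric — valid.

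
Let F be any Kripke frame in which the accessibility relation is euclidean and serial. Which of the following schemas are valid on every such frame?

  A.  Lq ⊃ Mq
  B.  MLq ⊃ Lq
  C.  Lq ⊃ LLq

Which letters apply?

(A) Lq ⊃ Mq is axiom D; it is valid on a frame exactly when R is serial. Every such R is serial, so valid.
(B) MLq ⊃ Lq (the dual of axiom 5) characterises the euclidean frames. Every such R is euclidean — valid.
(C) Lq ⊃ LLq (axiom 4) characterises the transitive frames. Such an R need not be transitive — not valid.

A, B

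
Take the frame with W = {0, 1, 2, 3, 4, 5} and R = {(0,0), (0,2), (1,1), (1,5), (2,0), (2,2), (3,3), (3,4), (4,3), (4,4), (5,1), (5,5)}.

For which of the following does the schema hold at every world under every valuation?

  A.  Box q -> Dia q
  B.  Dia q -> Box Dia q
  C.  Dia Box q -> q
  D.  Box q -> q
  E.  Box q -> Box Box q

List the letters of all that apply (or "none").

R is reflexive: each world relates to itself.
R is symmetric: every R-edge is matched by its reverse.
R is transitive: R is closed under composition.
R is euclidean: any two R-successors of the same world are R-related.
R is serial: every world has an R-successor.
(A) Box q -> Dia q is axiom D, which corresponds to seriality. R is serial — valid.
(B) axiom 5: valid iff R is euclidean. R is euclidean — valid.
(C) the dual of axiom B: valid iff R is symmetric. R is symmetric — valid.
(D) Box q -> q is axiom T; it is valid on a frame exactly when R is reflexive. R is reflexive, so valid.
(E) axiom 4: valid iff R is transitive. R is transitive — valid.

A, B, C, D, E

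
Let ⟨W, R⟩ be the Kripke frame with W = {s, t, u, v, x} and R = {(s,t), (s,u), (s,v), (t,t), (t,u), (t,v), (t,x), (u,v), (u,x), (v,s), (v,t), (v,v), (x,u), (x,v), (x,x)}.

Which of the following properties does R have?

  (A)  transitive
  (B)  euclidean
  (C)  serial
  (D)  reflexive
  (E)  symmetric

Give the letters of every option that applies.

(A) not transitive: s R t and t R x but not s R x.
(B) not euclidean: s R u and s R t but not u R t.
(C) serial: every world has an R-successor.
(D) not reflexive: not s R s.
(E) not symmetric: s R t but not t R s.

C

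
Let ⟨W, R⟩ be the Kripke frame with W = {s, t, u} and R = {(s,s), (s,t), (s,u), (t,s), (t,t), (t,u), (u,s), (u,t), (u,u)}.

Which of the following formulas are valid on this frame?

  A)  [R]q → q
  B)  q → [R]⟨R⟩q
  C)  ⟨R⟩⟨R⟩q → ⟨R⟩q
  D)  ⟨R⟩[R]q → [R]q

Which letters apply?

R is reflexive: each world relates to itself.
R is symmetric: every R-edge is matched by its reverse.
R is transitive: R is closed under composition.
R is euclidean: any two R-successors of the same world are R-related.
(A) [R]q → q is axiom T; it is valid on a frame exactly when R is reflexive. R is reflexive, so valid.
(B) q → [R]⟨R⟩q is axiom B; it is valid on a frame exactly when R is symmetric. R is symmetric, so valid.
(C) the dual of axiom 4: valid iff R is transitive. R is transitive — valid.
(D) ⟨R⟩[R]q → [R]q is the dual of axiom 5; it is valid on a frame exactly when R is euclidean. R is euclidean, so valid.

A, B, C, D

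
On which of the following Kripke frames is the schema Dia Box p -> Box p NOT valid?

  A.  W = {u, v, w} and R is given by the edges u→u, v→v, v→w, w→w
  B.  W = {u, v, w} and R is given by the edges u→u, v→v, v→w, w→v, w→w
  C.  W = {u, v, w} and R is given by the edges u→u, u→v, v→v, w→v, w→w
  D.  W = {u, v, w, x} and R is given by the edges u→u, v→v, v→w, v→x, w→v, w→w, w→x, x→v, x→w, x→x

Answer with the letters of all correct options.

A, C

The schema Dia Box p -> Box p is the dual of axiom 5; it is valid on a frame iff R is euclidean.
(A) R is not euclidean (v R w and v R v but not w R v), so the schema fails here.
(B) R is euclidean (any two R-successors of the same world are R-related), so the schema is valid here.
(C) R is not euclidean (u R v and u R u but not v R u), so the schema fails here.
(D) R is euclidean (any two R-successors of the same world are R-related), so the schema is valid here.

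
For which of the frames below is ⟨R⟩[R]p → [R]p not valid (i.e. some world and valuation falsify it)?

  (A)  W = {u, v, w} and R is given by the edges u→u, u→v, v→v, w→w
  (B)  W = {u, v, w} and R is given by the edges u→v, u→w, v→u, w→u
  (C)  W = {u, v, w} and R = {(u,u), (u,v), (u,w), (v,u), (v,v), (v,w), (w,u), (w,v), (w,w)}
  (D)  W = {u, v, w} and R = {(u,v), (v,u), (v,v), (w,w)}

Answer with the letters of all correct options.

The schema ⟨R⟩[R]p → [R]p is the dual of axiom 5; it is valid on a frame iff R is euclidean.
(A) R is not euclidean (u R v and u R u but not v R u), so the schema fails here.
(B) R is not euclidean (u R v and u R w but not v R w), so the schema fails here.
(C) R is euclidean (any two R-successors of the same world are R-related), so the schema is valid here.
(D) R is not euclidean (v R u and v R u but not u R u), so the schema fails here.

A, B, D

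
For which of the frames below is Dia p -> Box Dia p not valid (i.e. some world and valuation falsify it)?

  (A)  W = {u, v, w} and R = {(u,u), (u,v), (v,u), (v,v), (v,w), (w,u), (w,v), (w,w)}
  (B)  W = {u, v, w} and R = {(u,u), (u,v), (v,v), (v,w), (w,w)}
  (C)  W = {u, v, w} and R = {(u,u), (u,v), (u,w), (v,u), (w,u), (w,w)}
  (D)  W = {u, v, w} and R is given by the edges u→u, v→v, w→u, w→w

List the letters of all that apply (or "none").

The schema Dia p -> Box Dia p is axiom 5; it is valid on a frame iff R is euclidean.
(A) R is not euclidean (v R u and v R w but not u R w), so the schema fails here.
(B) R is not euclidean (u R v and u R u but not v R u), so the schema fails here.
(C) R is not euclidean (u R v and u R w but not v R w), so the schema fails here.
(D) R is not euclidean (w R u and w R w but not u R w), so the schema fails here.

A, B, C, D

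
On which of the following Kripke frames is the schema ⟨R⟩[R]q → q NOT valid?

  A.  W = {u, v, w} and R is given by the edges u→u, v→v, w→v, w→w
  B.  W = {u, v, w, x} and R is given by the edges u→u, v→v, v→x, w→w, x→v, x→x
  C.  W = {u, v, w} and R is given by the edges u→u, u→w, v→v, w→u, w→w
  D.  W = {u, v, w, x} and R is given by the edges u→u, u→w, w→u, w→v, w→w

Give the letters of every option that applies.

The schema ⟨R⟩[R]q → q is the dual of axiom B; it is valid on a frame iff R is symmetric.
(A) R is not symmetric (w R v but not v R w), so the schema fails here.
(B) R is symmetric (every R-edge is matched by its reverse), so the schema is valid here.
(C) R is symmetric (every R-edge is matched by its reverse), so the schema is valid here.
(D) R is not symmetric (w R v but not v R w), so the schema fails here.

A, D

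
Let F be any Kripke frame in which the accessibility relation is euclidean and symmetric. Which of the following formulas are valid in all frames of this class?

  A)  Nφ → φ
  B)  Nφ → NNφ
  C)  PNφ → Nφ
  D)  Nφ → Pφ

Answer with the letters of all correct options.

B, C

A symmetric euclidean relation is transitive (uRv and vRw give vRu by symmetry, then uRw by the euclidean condition, applied at v).
(A) Nφ → φ is axiom T, which corresponds to reflexivity. Such an R need not be reflexive — not valid.
(B) Nφ → NNφ is axiom 4, which corresponds to transitivity. Every such R is transitive — valid.
(C) PNφ → Nφ (the dual of axiom 5) characterises the euclidean frames. Every such R is euclidean — valid.
(D) Nφ → Pφ is axiom D, which corresponds to seriality. Such an R need not be serial — not valid.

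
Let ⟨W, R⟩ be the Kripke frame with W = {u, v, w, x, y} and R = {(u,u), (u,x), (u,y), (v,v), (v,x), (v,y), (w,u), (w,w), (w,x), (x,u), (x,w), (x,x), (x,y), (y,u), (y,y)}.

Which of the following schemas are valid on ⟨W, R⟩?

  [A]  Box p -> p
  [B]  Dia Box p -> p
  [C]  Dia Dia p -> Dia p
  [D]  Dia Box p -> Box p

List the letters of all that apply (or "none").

A

R is reflexive: each world relates to itself.
R is not symmetric: v R x but not x R v.
R is not transitive: u R x and x R w but not u R w.
R is not euclidean: u R y and u R x but not y R x.
(A) Box p -> p is axiom T, which corresponds to reflexivity. R is reflexive — valid.
(B) Dia Box p -> p is the dual of axiom B, which corresponds to symmetry. R is not symmetric — not valid.
(C) Dia Dia p -> Dia p is the dual of axiom 4, which corresponds to transitivity. R is not transitive — not valid.
(D) Dia Box p -> Box p is the dual of axiom 5; it is valid on a frame exactly when R is euclidean. R is not euclidean, so not valid.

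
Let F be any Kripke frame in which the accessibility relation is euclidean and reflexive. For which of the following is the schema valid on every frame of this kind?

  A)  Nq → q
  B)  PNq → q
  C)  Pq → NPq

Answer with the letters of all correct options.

A, B, C

A reflexive euclidean relation is also symmetric (from wRw and wRv the euclidean condition gives vRw) and hence transitive; it is an equivalence relation.
(A) Nq → q is axiom T; it is valid on a frame exactly when R is reflexive. Every such R is reflexive, so valid.
(B) PNq → q is the dual of axiom B, which corresponds to symmetry. Every such R is symmetric — valid.
(C) Pq → NPq is axiom 5; it is valid on a frame exactly when R is euclidean. Every such R is euclidean, so valid.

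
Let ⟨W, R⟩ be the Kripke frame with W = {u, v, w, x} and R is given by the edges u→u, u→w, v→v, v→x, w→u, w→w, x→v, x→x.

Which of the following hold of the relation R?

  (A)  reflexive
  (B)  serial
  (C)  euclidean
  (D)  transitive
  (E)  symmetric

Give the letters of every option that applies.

A, B, C, D, E

(A) reflexive: each world relates to itself.
(B) serial: every world has an R-successor.
(C) euclidean: any two R-successors of the same world are R-related.
(D) transitive: R is closed under composition.
(E) symmetric: every R-edge is matched by its reverse.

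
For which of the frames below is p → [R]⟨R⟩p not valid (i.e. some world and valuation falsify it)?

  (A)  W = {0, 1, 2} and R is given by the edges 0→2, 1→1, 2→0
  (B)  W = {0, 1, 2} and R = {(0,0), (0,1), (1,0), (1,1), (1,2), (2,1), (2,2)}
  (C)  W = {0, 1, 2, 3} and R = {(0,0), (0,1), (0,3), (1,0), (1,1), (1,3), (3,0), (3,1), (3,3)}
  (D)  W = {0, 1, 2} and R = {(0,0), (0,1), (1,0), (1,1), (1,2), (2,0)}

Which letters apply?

The schema p → [R]⟨R⟩p is axiom B; it is valid on a frame iff R is symmetric.
(A) R is symmetric (every R-edge is matched by its reverse), so the schema is valid here.
(B) R is symmetric (every R-edge is matched by its reverse), so the schema is valid here.
(C) R is symmetric (every R-edge is matched by its reverse), so the schema is valid here.
(D) R is not symmetric (1 R 2 but not 2 R 1), so the schema fails here.

D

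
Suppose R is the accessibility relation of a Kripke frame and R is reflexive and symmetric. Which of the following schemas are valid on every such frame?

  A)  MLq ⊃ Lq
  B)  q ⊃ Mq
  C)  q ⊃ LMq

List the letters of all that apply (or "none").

B, C

Reflexive relations are serial.
(A) MLq ⊃ Lq is the dual of axiom 5, which corresponds to the euclidean property. Such an R need not be euclidean — not valid.
(B) the dual of axiom T: valid iff R is reflexive. Every such R is reflexive — valid.
(C) q ⊃ LMq (axiom B) characterises the symmetric frames. Every such R is symmetric — valid.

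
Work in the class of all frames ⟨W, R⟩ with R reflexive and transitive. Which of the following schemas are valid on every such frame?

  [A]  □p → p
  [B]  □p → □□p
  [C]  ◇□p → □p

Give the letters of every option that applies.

Reflexive relations are serial.
(A) □p → p is axiom T, which corresponds to reflexivity. Every such R is reflexive — valid.
(B) □p → □□p is axiom 4, which corresponds to transitivity. Every such R is transitive — valid.
(C) ◇□p → □p (the dual of axiom 5) characterises the euclidean frames. Such an R need not be euclidean — not valid.

A, B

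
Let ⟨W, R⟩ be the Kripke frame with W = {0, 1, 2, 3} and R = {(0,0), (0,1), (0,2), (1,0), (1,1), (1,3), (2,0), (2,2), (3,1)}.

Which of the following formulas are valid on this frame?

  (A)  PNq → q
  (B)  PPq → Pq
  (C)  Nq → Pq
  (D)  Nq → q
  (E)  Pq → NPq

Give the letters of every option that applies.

A, C

R is not reflexive: not 3 R 3.
R is symmetric: every R-edge is matched by its reverse.
R is not transitive: 0 R 1 and 1 R 3 but not 0 R 3.
R is not euclidean: 0 R 1 and 0 R 2 but not 1 R 2.
R is serial: every world has an R-successor.
(A) PNq → q is the dual of axiom B; it is valid on a frame exactly when R is symmetric. R is symmetric, so valid.
(B) PPq → Pq (the dual of axiom 4) characterises the transitive frames. R is not transitive — not valid.
(C) Nq → Pq (axiom D) characterises the serial frames. R is serial — valid.
(D) axiom T: valid iff R is reflexive. R is not reflexive — not valid.
(E) Pq → NPq is axiom 5, which corresponds to the euclidean property. R is not euclidean — not valid.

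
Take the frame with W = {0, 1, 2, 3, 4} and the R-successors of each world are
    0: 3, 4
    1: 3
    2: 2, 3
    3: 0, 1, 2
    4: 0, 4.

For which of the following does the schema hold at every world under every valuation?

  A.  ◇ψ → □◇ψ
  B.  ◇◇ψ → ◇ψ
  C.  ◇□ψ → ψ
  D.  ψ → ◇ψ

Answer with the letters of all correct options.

C

R is not reflexive: not 0 R 0.
R is symmetric: every R-edge is matched by its reverse.
R is not transitive: 0 R 3 and 3 R 0 but not 0 R 0.
R is not euclidean: 0 R 3 and 0 R 4 but not 3 R 4.
(A) axiom 5: valid iff R is euclidean. R is not euclidean — not valid.
(B) ◇◇ψ → ◇ψ (the dual of axiom 4) characterises the transitive frames. R is not transitive — not valid.
(C) ◇□ψ → ψ is the dual of axiom B; it is valid on a frame exactly when R is symmetric. R is symmetric, so valid.
(D) the dual of axiom T: valid iff R is reflexive. R is not reflexive — not valid.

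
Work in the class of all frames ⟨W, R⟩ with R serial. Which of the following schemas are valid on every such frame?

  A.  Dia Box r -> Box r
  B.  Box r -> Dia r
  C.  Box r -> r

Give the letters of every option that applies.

B

(A) the dual of axiom 5: valid iff R is euclidean. Such an R need not be euclidean — not valid.
(B) Box r -> Dia r is axiom D; it is valid on a frame exactly when R is serial. Every such R is serial, so valid.
(C) axiom T: valid iff R is reflexive. Such an R need not be reflexive — not valid.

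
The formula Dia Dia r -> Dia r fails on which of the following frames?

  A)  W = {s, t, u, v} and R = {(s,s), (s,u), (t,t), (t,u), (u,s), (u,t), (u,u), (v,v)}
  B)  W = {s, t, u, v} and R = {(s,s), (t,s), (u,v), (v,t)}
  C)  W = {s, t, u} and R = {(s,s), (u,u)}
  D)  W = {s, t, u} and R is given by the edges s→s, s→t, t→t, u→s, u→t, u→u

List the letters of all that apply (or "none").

A, B

The schema Dia Dia r -> Dia r is the dual of axiom 4; it is valid on a frame iff R is transitive.
(A) R is not transitive (s R u and u R t but not s R t), so the schema fails here.
(B) R is not transitive (u R v and v R t but not u R t), so the schema fails here.
(C) R is transitive (R is closed under composition), so the schema is valid here.
(D) R is transitive (R is closed under composition), so the schema is valid here.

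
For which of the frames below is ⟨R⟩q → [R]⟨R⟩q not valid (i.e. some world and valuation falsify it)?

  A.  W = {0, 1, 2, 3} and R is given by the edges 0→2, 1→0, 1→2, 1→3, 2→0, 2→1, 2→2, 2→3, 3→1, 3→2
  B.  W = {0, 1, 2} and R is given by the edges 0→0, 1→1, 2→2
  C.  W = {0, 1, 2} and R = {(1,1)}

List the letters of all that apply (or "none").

The schema ⟨R⟩q → [R]⟨R⟩q is axiom 5; it is valid on a frame iff R is euclidean.
(A) R is not euclidean (1 R 0 and 1 R 3 but not 0 R 3), so the schema fails here.
(B) R is euclidean (any two R-successors of the same world are R-related), so the schema is valid here.
(C) R is euclidean (any two R-successors of the same world are R-related), so the schema is valid here.

A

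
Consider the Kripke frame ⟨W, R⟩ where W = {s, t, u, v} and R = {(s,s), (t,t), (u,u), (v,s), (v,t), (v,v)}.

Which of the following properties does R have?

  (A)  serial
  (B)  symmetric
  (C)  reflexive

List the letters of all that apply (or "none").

A, C

(A) serial: every world has an R-successor.
(B) not symmetric: v R s but not s R v.
(C) reflexive: each world relates to itself.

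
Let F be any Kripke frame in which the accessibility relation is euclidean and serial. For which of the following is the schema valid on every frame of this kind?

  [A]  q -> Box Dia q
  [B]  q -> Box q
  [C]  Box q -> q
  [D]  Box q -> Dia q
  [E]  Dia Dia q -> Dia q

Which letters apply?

(A) q -> Box Dia q is axiom B; it is valid on a frame exactly when R is symmetric. Such an R need not be symmetric, so not valid.
(B) q -> Box q (equivalent to ◇p→p) corresponds to R being a subset of the identity. Such an R need not be a subset of the identity, so not valid.
(C) Box q -> q (axiom T) characterises the reflexive frames. Such an R need not be reflexive — not valid.
(D) Box q -> Dia q is axiom D, which corresponds to seriality. Every such R is serial — valid.
(E) Dia Dia q -> Dia q is the dual of axiom 4; it is valid on a frame exactly when R is transitive. Such an R need not be transitive, so not valid.

D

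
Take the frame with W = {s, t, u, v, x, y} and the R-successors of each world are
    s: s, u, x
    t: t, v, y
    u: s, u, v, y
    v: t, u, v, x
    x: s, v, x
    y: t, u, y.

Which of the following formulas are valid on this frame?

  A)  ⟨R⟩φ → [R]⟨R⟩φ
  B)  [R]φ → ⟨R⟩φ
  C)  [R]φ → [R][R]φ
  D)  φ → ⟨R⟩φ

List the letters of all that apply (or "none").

B, D

R is reflexive: each world relates to itself.
R is not transitive: s R u and u R v but not s R v.
R is not euclidean: s R u and s R x but not u R x.
R is serial: every world has an R-successor.
(A) ⟨R⟩φ → [R]⟨R⟩φ (axiom 5) characterises the euclidean frames. R is not euclidean — not valid.
(B) [R]φ → ⟨R⟩φ is axiom D; it is valid on a frame exactly when R is serial. R is serial, so valid.
(C) [R]φ → [R][R]φ is axiom 4; it is valid on a frame exactly when R is transitive. R is not transitive, so not valid.
(D) φ → ⟨R⟩φ is the dual of axiom T; it is valid on a frame exactly when R is reflexive. R is reflexive, so valid.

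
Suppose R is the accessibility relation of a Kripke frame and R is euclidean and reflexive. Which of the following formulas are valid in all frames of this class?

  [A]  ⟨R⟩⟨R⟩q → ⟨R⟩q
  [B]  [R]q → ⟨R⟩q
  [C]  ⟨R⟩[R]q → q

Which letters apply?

A reflexive euclidean relation is also symmetric (from wRw and wRv the euclidean condition gives vRw) and hence transitive; it is an equivalence relation.
(A) ⟨R⟩⟨R⟩q → ⟨R⟩q (the dual of axiom 4) characterises the transitive frames. Every such R is transitive — valid.
(B) [R]q → ⟨R⟩q is axiom D, which corresponds to seriality. Every such R is serial — valid.
(C) ⟨R⟩[R]q → q is the dual of axiom B; it is valid on a frame exactly when R is symmetric. Every such R is symmetric, so valid.

A, B, C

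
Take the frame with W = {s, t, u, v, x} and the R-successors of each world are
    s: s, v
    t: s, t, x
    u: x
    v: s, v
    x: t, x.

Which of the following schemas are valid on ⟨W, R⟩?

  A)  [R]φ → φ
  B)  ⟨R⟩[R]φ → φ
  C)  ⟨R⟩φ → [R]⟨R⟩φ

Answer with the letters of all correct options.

none

R is not reflexive: not u R u.
R is not symmetric: t R s but not s R t.
R is not euclidean: t R s and t R t but not s R t.
(A) [R]φ → φ is axiom T; it is valid on a frame exactly when R is reflexive. R is not reflexive, so not valid.
(B) the dual of axiom B: valid iff R is symmetric. R is not symmetric — not valid.
(C) ⟨R⟩φ → [R]⟨R⟩φ is axiom 5, which corresponds to the euclidean property. R is not euclidean — not valid.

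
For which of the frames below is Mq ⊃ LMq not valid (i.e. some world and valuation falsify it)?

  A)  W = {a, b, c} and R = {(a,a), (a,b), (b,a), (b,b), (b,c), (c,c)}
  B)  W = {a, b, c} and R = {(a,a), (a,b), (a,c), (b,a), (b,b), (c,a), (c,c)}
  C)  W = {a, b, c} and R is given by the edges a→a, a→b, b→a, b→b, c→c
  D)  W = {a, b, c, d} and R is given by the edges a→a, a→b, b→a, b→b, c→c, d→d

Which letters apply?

The schema Mq ⊃ LMq is axiom 5; it is valid on a frame iff R is euclidean.
(A) R is not euclidean (b R a and b R c but not a R c), so the schema fails here.
(B) R is not euclidean (a R b and a R c but not b R c), so the schema fails here.
(C) R is euclidean (any two R-successors of the same world are R-related), so the schema is valid here.
(D) R is euclidean (any two R-successors of the same world are R-related), so the schema is valid here.

A, B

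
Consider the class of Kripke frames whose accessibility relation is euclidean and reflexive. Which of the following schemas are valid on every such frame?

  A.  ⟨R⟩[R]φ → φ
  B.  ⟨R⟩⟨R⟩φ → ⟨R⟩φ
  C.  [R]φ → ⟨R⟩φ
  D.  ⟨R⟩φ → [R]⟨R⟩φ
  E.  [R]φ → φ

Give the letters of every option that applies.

A reflexive euclidean relation is also symmetric (from wRw and wRv the euclidean condition gives vRw) and hence transitive; it is an equivalence relation.
(A) the dual of axiom B: valid iff R is symmetric. Every such R is symmetric — valid.
(B) ⟨R⟩⟨R⟩φ → ⟨R⟩φ is the dual of axiom 4, which corresponds to transitivity. Every such R is transitive — valid.
(C) [R]φ → ⟨R⟩φ is axiom D; it is valid on a frame exactly when R is serial. Every such R is serial, so valid.
(D) axiom 5: valid iff R is euclidean. Every such R is euclidean — valid.
(E) axiom T: valid iff R is reflexive. Every such R is reflexive — valid.

A, B, C, D, E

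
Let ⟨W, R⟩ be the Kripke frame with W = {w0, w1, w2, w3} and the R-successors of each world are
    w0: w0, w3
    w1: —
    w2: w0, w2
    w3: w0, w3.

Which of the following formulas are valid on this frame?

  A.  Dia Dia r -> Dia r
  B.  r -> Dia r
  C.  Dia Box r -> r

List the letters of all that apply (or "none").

R is not reflexive: not w1 R w1.
R is not symmetric: w2 R w0 but not w0 R w2.
R is not transitive: w2 R w0 and w0 R w3 but not w2 R w3.
(A) Dia Dia r -> Dia r is the dual of axiom 4; it is valid on a frame exactly when R is transitive. R is not transitive, so not valid.
(B) the dual of axiom T: valid iff R is reflexive. R is not reflexive — not valid.
(C) Dia Box r -> r is the dual of axiom B, which corresponds to symmetry. R is not symmetric — not valid.

none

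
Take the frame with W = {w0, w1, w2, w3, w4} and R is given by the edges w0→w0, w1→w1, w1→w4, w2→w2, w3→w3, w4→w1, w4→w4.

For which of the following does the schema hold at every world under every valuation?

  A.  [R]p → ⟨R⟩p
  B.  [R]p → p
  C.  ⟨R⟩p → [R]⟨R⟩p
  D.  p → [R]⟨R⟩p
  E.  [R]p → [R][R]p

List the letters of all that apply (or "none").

A, B, C, D, E

R is reflexive: each world relates to itself.
R is symmetric: every R-edge is matched by its reverse.
R is transitive: R is closed under composition.
R is euclidean: any two R-successors of the same world are R-related.
R is serial: every world has an R-successor.
(A) [R]p → ⟨R⟩p is axiom D; it is valid on a frame exactly when R is serial. R is serial, so valid.
(B) [R]p → p is axiom T; it is valid on a frame exactly when R is reflexive. R is reflexive, so valid.
(C) ⟨R⟩p → [R]⟨R⟩p is axiom 5; it is valid on a frame exactly when R is euclidean. R is euclidean, so valid.
(D) p → [R]⟨R⟩p is axiom B, which corresponds to symmetry. R is symmetric — valid.
(E) [R]p → [R][R]p is axiom 4, which corresponds to transitivity. R is transitive — valid.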